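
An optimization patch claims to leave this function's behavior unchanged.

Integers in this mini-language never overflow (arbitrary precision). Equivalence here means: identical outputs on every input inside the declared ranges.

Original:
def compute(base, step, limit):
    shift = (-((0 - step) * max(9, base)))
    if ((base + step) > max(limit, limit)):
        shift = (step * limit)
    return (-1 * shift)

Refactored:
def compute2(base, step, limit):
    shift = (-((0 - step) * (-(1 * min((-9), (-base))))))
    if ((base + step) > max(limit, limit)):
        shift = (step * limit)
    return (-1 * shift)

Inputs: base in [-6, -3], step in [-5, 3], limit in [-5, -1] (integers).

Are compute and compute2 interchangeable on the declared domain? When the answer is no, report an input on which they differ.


Side by side, the visible changes include: constant usage differs; also min/max/abs usage differs; also arithmetic usage differs.
Spot check at base=-4, step=2, limit=-1 — compute: shift becomes 18; next ((base + step) > max(limit, limit)) evaluates to false; next final value -18. compute2: shift becomes 18; next ((base + step) > max(limit, limit)) evaluates to false; next final value -18. Both give -18.
Every one of the 180 inputs gives matching results.
verdict: equivalent


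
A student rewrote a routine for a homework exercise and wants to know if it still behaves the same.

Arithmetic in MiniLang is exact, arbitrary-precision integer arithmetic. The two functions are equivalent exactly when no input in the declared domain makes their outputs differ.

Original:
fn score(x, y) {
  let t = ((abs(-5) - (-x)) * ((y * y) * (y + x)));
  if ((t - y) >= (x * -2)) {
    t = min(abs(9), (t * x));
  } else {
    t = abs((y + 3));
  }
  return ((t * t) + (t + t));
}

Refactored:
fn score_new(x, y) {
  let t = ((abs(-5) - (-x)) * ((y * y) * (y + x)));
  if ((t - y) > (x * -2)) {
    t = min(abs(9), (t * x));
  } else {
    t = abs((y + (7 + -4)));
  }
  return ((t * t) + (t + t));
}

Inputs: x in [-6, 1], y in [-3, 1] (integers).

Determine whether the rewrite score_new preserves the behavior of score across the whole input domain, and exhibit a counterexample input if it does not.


Try x=0, y=0.
score: t=0, then ((t - y) >= (x * -2)) is true, then t=0, then returns 0
score_new: t=0, then ((t - y) > (x * -2)) is false, then t=3, then returns 15
0 vs 15 — the two versions disagree here.
verdict: not equivalent; witness: x=0, y=0


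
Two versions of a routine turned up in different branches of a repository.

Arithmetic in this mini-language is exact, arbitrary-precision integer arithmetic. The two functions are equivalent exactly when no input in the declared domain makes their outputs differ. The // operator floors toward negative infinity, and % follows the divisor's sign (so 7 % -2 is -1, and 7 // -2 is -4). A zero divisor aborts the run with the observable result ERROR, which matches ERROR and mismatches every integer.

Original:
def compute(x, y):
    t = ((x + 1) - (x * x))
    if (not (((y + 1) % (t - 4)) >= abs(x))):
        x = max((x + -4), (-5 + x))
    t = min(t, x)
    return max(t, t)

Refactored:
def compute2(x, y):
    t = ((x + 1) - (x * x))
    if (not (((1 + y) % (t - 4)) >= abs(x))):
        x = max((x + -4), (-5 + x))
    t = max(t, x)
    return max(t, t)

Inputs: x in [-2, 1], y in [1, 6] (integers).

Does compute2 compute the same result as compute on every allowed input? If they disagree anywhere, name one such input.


These are not equivalent — on x=-2, y=1 the outputs split (-6 vs -5).
compute: t = -5; (not (((y + 1) % (t - 4)) >= abs(x))) -> true; x = -6; t = -6; return -6
compute2: t = -5; (not (((1 + y) % (t - 4)) >= abs(x))) -> true; x = -6; t = -5; return -5
verdict: not equivalent; witness: x=-2, y=1


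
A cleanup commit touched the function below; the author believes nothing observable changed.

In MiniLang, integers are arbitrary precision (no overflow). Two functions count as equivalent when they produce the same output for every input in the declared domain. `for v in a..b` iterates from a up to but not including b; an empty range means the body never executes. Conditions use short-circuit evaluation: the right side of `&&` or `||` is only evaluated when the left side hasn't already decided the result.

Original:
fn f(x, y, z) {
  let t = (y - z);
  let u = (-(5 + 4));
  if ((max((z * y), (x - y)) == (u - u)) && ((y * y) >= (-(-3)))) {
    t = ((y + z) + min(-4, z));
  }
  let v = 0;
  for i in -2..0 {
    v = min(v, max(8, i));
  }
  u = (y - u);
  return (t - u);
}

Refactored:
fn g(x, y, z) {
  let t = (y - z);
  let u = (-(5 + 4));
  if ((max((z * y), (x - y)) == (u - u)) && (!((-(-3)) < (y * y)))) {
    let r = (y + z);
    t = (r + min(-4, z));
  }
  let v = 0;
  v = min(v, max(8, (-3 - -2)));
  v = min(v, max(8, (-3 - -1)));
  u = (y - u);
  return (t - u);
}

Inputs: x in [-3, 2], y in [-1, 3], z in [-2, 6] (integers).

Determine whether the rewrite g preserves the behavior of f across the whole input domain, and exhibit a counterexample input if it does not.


Run the pair on x=-3, y=-1, z=0.
f: t=-1, then u=-9, then ((max((z * y), (x - y)) == (u - u)) && ((y * y) >= (-(-3)))) is false, then v=0, then (i=-2), then v=0, then (i=-1), then v=0, then u=8, then returns -9
g: t=-1, then u=-9, then ((max((z * y), (x - y)) == (u - u)) && (!((-(-3)) < (y * y)))) is true, then r=-1, then t=-5, then v=0, then v=0, then v=0, then u=8, then returns -13
-9 against -13: the behavior changed.
verdict: not equivalent; witness: x=-3, y=-1, z=0


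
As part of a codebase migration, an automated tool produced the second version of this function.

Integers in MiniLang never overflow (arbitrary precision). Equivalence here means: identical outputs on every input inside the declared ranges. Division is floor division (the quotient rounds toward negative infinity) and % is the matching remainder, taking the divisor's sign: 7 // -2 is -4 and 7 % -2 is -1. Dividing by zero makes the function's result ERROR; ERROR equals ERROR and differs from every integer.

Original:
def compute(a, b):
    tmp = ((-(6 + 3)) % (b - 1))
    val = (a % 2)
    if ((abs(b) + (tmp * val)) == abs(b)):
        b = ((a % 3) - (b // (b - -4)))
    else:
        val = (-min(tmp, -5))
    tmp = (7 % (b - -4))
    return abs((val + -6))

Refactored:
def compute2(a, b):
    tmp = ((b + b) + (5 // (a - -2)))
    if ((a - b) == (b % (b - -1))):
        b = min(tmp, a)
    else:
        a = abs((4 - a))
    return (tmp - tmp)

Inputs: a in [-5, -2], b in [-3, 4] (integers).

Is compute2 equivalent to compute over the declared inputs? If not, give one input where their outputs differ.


Input a=-5, b=-3: 1 from compute versus 0 from compute2.
verdict: not equivalent; witness: a=-5, b=-3


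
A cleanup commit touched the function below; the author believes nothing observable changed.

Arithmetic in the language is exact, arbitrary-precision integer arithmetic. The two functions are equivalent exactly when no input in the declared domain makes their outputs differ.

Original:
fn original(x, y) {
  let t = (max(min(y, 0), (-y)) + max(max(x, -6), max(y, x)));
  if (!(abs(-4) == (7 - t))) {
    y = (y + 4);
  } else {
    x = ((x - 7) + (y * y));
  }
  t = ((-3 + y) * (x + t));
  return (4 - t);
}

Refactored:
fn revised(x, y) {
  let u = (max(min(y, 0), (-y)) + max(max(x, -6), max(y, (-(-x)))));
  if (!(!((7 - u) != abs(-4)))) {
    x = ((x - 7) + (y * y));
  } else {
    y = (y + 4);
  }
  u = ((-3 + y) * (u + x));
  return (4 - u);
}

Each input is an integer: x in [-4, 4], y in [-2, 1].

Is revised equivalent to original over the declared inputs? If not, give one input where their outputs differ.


These are not equivalent — on x=-4, y=-2 the outputs split (0 vs -31).
original: t=0, then (!(abs(-4) == (7 - t))) is true, then y=2, then t=4, then returns 0
revised: u=0, then (!(!((7 - u) != abs(-4)))) is true, then x=-7, then u=35, then returns -31
verdict: not equivalent; witness: x=-4, y=-2


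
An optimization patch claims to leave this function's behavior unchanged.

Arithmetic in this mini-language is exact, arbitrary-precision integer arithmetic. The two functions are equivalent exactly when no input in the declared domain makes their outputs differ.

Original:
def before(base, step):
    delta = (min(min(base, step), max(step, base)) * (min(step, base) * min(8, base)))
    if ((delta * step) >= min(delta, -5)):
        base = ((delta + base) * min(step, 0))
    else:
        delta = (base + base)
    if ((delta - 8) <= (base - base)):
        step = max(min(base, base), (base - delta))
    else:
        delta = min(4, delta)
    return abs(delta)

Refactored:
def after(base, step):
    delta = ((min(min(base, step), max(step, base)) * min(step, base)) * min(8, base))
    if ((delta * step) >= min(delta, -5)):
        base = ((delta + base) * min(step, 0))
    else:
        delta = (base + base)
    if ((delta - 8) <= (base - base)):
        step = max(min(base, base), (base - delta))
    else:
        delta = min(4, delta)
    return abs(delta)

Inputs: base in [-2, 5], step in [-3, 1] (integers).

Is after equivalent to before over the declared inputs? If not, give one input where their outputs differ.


Reading the diff, among the changes: same computation, different form.
One worked example (base=3, step=-1) — before: delta = 3; ((delta * step) >= min(delta, -5)) -> true; base = -6; ((delta - 8) <= (base - base)) -> true; step = -6; return 3; after: delta = 3; ((delta * step) >= min(delta, -5)) -> true; base = -6; ((delta - 8) <= (base - base)) -> true; step = -6; return 3; agreement on 3.
Every one of the 40 inputs gives matching results.
verdict: equivalent


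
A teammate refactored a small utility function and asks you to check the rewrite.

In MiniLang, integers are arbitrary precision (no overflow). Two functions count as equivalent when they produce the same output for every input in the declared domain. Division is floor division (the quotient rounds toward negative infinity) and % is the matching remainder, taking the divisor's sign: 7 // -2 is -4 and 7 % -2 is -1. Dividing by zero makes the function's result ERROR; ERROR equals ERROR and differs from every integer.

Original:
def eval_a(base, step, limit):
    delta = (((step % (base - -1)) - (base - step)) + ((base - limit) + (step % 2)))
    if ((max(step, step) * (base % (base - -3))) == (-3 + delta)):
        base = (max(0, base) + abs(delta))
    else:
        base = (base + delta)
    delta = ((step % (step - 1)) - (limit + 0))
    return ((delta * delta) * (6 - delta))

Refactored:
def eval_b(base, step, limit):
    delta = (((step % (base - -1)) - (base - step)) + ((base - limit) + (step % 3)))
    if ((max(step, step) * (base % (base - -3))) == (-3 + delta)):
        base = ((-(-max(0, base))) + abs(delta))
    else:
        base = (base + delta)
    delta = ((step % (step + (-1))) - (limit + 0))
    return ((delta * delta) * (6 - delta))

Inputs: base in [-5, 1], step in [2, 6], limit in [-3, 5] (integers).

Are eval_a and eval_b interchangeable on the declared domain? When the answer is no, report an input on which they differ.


Although `2` became `3`, no input in the stated domain can expose it.
Tracing base=-2, step=6, limit=1: eval_a: delta becomes 5; next ((max(step, step) * (base % (base - -3))) == (-3 + delta)) evaluates to false; next base becomes 3; next delta becomes 0; next final value 0 | eval_b: delta becomes 5; next ((max(step, step) * (base % (base - -3))) == (-3 + delta)) evaluates to false; next base becomes 3; next delta becomes 0; next final value 0 — matching result 0.
Sweeping the whole domain (315 inputs) finds no disagreement.
verdict: equivalent


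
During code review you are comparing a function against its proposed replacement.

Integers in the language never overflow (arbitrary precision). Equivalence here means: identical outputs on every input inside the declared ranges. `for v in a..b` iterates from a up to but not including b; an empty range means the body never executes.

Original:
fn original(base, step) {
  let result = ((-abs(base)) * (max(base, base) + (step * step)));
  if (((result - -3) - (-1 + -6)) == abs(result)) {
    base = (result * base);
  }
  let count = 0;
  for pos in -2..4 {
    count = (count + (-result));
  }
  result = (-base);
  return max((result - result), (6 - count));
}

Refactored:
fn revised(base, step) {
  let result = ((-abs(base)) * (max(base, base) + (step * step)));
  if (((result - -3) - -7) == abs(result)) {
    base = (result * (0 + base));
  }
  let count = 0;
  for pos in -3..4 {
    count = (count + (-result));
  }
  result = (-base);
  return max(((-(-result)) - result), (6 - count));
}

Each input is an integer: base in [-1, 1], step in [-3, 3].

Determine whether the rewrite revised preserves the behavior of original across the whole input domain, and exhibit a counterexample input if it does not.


Not equivalent: base=-1, step=0 separates them (12 vs 13).
original: result=1, then (((result - -3) - (-1 + -6)) == abs(result)) is false, then count=0, then (pos=-2), then count=-1, then (pos=-1), then count=-2, then (pos=0), then count=-3, then (pos=1), then count=-4, then (pos=2), then count=-5, then (pos=3), then count=-6, then result=1, then returns 12
revised: result=1, then (((result - -3) - -7) == abs(result)) is false, then count=0, then (pos=-3), then count=-1, then (pos=-2), then count=-2, then (pos=-1), then count=-3, then (pos=0), then count=-4, then (pos=1), then count=-5, then (pos=2), then count=-6, then (pos=3), then count=-7, then result=1, then returns 13
verdict: not equivalent; witness: base=-1, step=0


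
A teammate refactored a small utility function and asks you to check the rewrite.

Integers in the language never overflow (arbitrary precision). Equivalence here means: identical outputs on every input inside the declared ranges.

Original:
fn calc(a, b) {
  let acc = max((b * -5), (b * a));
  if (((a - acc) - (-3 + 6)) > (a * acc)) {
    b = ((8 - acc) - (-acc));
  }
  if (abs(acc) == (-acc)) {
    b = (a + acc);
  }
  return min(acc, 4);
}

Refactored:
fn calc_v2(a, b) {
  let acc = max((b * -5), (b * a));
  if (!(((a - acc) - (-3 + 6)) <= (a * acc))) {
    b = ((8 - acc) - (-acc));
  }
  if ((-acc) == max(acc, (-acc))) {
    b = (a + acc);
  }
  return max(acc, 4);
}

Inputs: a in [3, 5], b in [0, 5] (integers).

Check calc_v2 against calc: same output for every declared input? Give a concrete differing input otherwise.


These are not equivalent — on a=3, b=0 the outputs split (0 vs 4).
calc: acc becomes 0; next (((a - acc) - (-3 + 6)) > (a * acc)) evaluates to false; next (abs(acc) == (-acc)) evaluates to true; next b becomes 3; next final value 0
calc_v2: acc becomes 0; next (!(((a - acc) - (-3 + 6)) <= (a * acc))) evaluates to false; next ((-acc) == max(acc, (-acc))) evaluates to true; next b becomes 3; next final value 4
verdict: not equivalent; witness: a=3, b=0


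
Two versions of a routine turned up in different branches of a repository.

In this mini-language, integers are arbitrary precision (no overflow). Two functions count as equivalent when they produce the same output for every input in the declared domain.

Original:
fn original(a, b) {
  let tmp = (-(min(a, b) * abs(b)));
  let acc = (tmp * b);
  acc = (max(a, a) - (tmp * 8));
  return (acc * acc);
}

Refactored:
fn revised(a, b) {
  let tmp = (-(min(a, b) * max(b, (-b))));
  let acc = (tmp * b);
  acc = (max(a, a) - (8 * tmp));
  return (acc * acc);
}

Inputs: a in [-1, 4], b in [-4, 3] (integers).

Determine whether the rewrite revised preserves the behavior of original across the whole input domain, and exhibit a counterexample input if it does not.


Comparing the listings, the differences include: min/max/abs usage differs.
Tracing a=4, b=-1: original: tmp := 1 | acc := -1 | acc := -4 | result 16 | revised: tmp := 1 | acc := -1 | acc := -4 | result 16 — matching result 16.
Sweeping the whole domain (48 inputs) finds no disagreement.
verdict: equivalent


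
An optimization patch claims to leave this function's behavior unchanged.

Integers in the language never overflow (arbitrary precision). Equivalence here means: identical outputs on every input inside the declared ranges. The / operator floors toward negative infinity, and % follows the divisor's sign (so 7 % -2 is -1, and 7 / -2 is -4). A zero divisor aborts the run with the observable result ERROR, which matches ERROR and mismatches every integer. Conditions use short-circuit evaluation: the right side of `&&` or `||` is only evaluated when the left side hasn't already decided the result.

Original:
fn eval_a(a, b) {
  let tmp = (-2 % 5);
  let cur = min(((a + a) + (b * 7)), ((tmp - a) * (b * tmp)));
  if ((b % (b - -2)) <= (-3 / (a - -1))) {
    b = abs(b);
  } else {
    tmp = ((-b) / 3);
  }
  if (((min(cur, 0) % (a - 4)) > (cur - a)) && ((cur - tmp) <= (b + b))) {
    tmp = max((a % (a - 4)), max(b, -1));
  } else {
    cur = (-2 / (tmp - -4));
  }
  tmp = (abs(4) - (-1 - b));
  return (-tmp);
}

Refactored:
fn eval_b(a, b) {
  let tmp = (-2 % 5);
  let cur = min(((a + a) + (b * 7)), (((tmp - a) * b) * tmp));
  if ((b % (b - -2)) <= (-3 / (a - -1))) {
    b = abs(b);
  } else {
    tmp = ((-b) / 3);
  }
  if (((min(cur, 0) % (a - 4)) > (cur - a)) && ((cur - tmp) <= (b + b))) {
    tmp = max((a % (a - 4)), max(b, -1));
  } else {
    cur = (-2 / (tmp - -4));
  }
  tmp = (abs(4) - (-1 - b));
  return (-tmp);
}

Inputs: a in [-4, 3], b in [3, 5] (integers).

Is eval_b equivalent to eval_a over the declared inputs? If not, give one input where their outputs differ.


The two are interchangeable: same computation, different form, and every declared input agrees.
As a probe, take a=0, b=3: eval_a runs tmp = 3; cur = 21; ((b % (b - -2)) <= (-3 / (a - -1))) -> false; tmp = -1; (((min(cur, 0) % (a - 4)) > (cur - a)) && ((cur - tmp) <= (b + b))) -> false; cur = -1; tmp = 8; return -8; eval_b runs tmp = 3; cur = 21; ((b % (b - -2)) <= (-3 / (a - -1))) -> false; tmp = -1; (((min(cur, 0) % (a - 4)) > (cur - a)) && ((cur - tmp) <= (b + b))) -> false; cur = -1; tmp = 8; return -8; both end at -8.
Sweeping the whole domain (24 inputs) finds no disagreement.
verdict: equivalent


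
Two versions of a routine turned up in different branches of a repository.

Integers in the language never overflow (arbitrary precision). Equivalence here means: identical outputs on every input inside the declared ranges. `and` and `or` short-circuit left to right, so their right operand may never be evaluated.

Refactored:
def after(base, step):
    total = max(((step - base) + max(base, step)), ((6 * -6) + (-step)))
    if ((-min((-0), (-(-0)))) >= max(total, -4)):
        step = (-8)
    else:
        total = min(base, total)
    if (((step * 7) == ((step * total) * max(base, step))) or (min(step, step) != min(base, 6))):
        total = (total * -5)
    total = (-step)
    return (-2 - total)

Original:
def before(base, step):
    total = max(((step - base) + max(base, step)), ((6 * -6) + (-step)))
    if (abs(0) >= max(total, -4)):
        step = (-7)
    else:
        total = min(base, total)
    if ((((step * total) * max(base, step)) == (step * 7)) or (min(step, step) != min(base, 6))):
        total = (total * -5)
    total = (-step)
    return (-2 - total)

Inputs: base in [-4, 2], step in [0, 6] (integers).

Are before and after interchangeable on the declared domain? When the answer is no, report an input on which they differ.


On input base=0, step=0, before returns -9 while after returns -10.
verdict: not equivalent; witness: base=0, step=0


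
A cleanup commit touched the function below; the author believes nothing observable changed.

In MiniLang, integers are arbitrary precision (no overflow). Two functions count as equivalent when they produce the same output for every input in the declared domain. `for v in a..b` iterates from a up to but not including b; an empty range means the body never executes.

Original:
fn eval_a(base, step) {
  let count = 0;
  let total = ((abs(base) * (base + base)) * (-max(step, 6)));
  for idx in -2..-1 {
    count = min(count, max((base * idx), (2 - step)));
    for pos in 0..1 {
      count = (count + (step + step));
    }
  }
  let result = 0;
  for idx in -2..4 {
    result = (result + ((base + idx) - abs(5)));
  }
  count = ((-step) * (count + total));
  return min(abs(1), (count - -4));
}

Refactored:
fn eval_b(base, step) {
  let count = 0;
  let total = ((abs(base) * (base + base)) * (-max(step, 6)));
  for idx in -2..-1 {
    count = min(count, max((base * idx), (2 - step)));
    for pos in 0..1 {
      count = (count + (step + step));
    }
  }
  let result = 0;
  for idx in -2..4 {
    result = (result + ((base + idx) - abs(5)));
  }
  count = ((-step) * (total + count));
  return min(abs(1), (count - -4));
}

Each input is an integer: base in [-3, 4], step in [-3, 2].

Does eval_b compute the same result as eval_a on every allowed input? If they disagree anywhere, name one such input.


Changes here: same computation, different form; the full 48-point sweep finds no disagreement.
verdict: equivalent


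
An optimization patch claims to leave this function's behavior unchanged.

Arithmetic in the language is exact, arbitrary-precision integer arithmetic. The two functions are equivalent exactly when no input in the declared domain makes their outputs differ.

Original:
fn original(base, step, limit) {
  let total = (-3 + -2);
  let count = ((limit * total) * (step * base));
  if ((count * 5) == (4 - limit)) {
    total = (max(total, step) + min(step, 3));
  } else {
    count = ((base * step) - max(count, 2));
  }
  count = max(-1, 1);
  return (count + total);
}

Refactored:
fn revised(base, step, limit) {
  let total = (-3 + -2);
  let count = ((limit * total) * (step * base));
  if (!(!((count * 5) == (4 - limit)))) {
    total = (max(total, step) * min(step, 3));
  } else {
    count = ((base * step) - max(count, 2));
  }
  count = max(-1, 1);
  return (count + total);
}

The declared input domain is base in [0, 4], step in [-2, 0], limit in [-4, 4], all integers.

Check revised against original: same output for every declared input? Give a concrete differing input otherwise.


Consider the input base=0, step=-2, limit=4.
original: total := -5 | count := 0 | ((count * 5) == (4 - limit)): true | total := -4 | count := 1 | result -3
revised: total := -5 | count := 0 | (!(!((count * 5) == (4 - limit)))): true | total := 4 | count := 1 | result 5
-3 vs 5 — the two versions disagree here.
verdict: not equivalent; witness: base=0, step=-2, limit=4


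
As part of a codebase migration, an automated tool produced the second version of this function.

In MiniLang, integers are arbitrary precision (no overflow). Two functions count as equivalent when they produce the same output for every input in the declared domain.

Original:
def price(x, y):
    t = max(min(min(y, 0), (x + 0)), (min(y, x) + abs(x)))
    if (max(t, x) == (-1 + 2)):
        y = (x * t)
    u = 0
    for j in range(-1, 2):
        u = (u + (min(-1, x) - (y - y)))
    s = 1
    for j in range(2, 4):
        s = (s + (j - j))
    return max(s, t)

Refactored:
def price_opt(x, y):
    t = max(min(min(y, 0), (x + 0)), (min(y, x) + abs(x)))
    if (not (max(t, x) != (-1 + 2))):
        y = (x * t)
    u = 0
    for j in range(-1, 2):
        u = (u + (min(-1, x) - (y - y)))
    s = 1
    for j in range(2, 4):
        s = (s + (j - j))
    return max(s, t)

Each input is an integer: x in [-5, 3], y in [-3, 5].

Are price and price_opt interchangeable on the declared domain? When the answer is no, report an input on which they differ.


Changes here: comparison usage differs; and boolean connective usage differs; the full 81-point sweep finds no disagreement.
verdict: equivalent


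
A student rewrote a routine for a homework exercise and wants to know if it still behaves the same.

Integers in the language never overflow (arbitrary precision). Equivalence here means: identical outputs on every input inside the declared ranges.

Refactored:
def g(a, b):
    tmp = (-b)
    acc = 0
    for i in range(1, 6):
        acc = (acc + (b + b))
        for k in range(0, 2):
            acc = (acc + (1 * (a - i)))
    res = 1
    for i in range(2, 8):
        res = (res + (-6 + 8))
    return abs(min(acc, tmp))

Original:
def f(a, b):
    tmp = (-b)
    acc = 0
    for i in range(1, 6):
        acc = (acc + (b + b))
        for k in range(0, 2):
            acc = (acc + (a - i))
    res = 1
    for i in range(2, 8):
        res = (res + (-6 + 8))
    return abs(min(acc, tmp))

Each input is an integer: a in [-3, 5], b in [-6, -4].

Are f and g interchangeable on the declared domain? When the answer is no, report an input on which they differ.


Comparing the listings, the differences include: arithmetic usage differs, constant usage differs.
Spot check at a=2, b=-4 — f: tmp = 4; acc = 0; [i=1]; acc = -8; [k=0]; acc = -7; [k=1]; acc = -6; [i=2]; acc = -14; [k=0]; acc = -14; [k=1]; acc = -14; [i=3]; acc = -22; [k=0]; acc = -23; [k=1]; acc = -24; [i=4]; acc = -32; [k=0]; acc = -34; [k=1]; acc = -36; [i=5]; acc = -44; [k=0]; acc = -47; [k=1]; acc = -50; res = 1; [i=2]; res = 3; [i=3]; res = 5; [i=4]; res = 7; [i=5]; res = 9; [i=6]; res = 11; [i=7]; res = 13; return 50. g: tmp = 4; acc = 0; [i=1]; acc = -8; [k=0]; acc = -7; [k=1]; acc = -6; [i=2]; acc = -14; [k=0]; acc = -14; [k=1]; acc = -14; [i=3]; acc = -22; [k=0]; acc = -23; [k=1]; acc = -24; [i=4]; acc = -32; [k=0]; acc = -34; [k=1]; acc = -36; [i=5]; acc = -44; [k=0]; acc = -47; [k=1]; acc = -50; res = 1; [i=2]; res = 3; [i=3]; res = 5; [i=4]; res = 7; [i=5]; res = 9; [i=6]; res = 11; [i=7]; res = 13; return 50. Both give 50.
An exhaustive pass over the 27 declared inputs shows identical outputs.
verdict: equivalent


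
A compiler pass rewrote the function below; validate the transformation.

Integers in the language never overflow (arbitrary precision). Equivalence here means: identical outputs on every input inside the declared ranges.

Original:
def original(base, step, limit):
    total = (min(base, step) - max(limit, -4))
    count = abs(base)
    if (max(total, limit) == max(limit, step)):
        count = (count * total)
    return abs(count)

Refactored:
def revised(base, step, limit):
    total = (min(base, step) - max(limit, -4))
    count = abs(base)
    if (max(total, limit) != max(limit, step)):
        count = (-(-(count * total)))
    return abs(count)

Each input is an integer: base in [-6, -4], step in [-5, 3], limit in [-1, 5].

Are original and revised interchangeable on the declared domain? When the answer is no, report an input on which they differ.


Evaluate both at base=-6, step=-5, limit=-1.
original: total becomes -5; next count becomes 6; next (max(total, limit) == max(limit, step)) evaluates to true; next count becomes -30; next final value 30
revised: total becomes -5; next count becomes 6; next (max(total, limit) != max(limit, step)) evaluates to false; next final value 6
30 and 6 differ, so these are not the same function on this domain.
verdict: not equivalent; witness: base=-6, step=-5, limit=-1


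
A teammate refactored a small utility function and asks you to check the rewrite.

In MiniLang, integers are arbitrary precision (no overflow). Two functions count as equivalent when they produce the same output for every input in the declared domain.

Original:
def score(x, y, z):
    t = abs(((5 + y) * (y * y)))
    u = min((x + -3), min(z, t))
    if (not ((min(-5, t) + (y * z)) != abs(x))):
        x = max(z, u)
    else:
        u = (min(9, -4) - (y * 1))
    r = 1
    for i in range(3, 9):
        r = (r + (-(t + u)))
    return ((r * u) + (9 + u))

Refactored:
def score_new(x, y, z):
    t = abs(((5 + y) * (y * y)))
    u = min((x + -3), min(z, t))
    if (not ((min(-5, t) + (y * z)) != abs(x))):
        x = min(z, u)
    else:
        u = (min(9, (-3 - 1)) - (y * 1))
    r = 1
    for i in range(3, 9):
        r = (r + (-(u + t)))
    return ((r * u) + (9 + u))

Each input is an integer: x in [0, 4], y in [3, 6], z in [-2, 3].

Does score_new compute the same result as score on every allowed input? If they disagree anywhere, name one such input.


Equivalent. The one real change (`max(z, u)` became `min(z, u)`) has no effect anywhere in the declared ranges.
Checked all 120 inputs in the declared domain: the outputs agree on every one.
As a probe, take x=3, y=3, z=1: score runs t=72, then u=0, then (not ((min(-5, t) + (y * z)) != abs(x))) is false, then u=-7, then r=1, then (i=3), then r=-64, then (i=4), then r=-129, then (i=5), then r=-194, then (i=6), then r=-259, then (i=7), then r=-324, then (i=8), then r=-389, then returns 2725; score_new runs t=72, then u=0, then (not ((min(-5, t) + (y * z)) != abs(x))) is false, then u=-7, then r=1, then (i=3), then r=-64, then (i=4), then r=-129, then (i=5), then r=-194, then (i=6), then r=-259, then (i=7), then r=-324, then (i=8), then r=-389, then returns 2725; both end at 2725.
verdict: equivalent


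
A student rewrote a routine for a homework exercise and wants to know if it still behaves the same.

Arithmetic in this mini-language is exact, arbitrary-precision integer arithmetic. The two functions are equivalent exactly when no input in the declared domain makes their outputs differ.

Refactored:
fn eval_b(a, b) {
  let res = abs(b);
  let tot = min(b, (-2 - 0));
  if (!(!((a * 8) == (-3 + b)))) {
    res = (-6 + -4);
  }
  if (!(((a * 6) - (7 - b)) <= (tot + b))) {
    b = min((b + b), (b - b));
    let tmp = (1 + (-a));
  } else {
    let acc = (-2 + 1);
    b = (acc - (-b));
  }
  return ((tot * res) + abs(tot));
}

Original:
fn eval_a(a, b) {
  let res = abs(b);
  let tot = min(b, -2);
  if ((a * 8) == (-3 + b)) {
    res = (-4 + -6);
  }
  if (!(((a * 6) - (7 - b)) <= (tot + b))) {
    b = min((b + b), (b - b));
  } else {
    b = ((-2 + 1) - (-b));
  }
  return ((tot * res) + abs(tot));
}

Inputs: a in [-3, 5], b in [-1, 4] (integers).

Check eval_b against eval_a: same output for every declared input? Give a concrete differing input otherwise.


This is a faithful refactor — statement counts differ, and boolean connective usage differs, and constant usage differs, and local variable names differ, and arithmetic usage differs, but the computed results match everywhere.
One worked example (a=3, b=-1) — eval_a: res := 1 | tot := -2 | ((a * 8) == (-3 + b)): false | (!(((a * 6) - (7 - b)) <= (tot + b))): true | b := -2 | result 0; eval_b: res := 1 | tot := -2 | (!(!((a * 8) == (-3 + b)))): false | (!(((a * 6) - (7 - b)) <= (tot + b))): true | b := -2 | tmp := -2 | result 0; agreement on 0.
An exhaustive pass over the 54 declared inputs shows identical outputs.
verdict: equivalent


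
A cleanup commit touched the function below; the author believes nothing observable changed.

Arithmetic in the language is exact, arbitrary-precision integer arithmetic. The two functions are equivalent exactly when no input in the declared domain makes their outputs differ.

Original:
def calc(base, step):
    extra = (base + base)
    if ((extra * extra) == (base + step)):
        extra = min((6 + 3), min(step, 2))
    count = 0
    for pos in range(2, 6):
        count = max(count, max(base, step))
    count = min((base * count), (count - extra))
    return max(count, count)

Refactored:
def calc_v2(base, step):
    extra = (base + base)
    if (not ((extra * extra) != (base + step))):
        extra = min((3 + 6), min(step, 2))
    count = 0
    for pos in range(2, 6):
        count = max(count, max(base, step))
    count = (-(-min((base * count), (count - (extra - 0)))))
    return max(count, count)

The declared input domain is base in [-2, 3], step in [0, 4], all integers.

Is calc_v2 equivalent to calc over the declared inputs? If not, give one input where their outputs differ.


Although comparison usage differs; also boolean connective usage differs; also arithmetic usage differs; also constant usage differs, 30/30 inputs agree.
verdict: equivalent


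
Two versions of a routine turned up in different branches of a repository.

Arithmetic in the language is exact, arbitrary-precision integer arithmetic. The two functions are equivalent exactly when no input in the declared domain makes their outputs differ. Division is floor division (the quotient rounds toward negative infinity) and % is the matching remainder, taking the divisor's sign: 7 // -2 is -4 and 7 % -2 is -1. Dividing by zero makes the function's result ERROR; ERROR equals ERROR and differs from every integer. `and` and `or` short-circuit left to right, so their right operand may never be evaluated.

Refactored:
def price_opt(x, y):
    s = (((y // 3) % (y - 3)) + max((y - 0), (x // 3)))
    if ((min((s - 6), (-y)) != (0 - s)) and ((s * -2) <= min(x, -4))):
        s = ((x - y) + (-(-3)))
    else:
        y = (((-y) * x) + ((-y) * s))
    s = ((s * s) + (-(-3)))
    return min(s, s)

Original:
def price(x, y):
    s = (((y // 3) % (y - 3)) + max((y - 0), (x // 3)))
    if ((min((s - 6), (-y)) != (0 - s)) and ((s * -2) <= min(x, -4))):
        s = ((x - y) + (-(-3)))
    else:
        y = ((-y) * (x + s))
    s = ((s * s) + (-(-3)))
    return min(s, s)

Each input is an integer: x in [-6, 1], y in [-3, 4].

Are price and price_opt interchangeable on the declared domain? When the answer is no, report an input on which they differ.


Side by side, the visible changes include: arithmetic usage differs.
As a probe, take x=-2, y=-1: price runs s := -2 | ((min((s - 6), (-y)) != (0 - s)) and ((s * -2) <= min(x, -4))): false | y := -4 | s := 7 | result 7; price_opt runs s := -2 | ((min((s - 6), (-y)) != (0 - s)) and ((s * -2) <= min(x, -4))): false | y := -4 | s := 7 | result 7; both end at 7.
Every one of the 64 inputs gives matching results.
verdict: equivalent


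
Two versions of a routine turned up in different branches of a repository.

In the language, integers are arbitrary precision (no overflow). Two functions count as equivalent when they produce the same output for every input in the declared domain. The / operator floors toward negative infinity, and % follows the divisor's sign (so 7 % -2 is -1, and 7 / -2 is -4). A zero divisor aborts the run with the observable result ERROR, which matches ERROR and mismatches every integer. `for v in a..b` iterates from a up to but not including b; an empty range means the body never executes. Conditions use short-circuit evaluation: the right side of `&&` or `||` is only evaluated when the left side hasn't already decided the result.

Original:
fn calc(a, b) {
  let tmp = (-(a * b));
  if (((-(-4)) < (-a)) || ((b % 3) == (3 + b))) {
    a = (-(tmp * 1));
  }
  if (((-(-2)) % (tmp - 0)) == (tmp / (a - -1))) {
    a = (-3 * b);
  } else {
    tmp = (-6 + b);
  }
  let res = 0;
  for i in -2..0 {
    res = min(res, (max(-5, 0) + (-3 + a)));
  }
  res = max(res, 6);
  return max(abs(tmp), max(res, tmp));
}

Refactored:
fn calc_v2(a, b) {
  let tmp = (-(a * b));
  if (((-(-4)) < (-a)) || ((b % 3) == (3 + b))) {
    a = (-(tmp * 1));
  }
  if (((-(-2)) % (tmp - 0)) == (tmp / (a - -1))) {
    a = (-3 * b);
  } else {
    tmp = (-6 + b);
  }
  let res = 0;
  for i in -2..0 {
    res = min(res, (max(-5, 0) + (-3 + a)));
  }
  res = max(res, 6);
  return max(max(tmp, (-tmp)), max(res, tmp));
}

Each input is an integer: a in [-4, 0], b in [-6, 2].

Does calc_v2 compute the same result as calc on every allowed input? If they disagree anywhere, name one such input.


Although min/max/abs usage differs, 45/45 inputs agree.
verdict: equivalent


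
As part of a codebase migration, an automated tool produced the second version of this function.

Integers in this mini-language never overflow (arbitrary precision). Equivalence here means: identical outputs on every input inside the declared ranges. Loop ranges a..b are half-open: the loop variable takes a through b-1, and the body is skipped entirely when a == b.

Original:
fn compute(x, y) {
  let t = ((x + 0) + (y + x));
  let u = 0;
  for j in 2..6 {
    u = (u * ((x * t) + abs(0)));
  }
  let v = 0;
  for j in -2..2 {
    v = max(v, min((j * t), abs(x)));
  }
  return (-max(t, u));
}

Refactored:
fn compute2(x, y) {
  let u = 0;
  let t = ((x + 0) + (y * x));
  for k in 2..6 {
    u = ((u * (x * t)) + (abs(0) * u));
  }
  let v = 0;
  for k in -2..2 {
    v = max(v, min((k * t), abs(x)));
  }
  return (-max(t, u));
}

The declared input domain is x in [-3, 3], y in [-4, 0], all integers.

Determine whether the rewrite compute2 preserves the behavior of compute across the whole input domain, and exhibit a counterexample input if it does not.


Run the pair on x=-3, y=-4.
compute: t = -10; u = 0; [j=2]; u = 0; [j=3]; u = 0; [j=4]; u = 0; [j=5]; u = 0; v = 0; [j=-2]; v = 3; [j=-1]; v = 3; [j=0]; v = 3; [j=1]; v = 3; return 0
compute2: u = 0; t = 9; [k=2]; u = 0; [k=3]; u = 0; [k=4]; u = 0; [k=5]; u = 0; v = 0; [k=-2]; v = 0; [k=-1]; v = 0; [k=0]; v = 0; [k=1]; v = 3; return -9
0 vs -9 — the two versions disagree here.
verdict: not equivalent; witness: x=-3, y=-4


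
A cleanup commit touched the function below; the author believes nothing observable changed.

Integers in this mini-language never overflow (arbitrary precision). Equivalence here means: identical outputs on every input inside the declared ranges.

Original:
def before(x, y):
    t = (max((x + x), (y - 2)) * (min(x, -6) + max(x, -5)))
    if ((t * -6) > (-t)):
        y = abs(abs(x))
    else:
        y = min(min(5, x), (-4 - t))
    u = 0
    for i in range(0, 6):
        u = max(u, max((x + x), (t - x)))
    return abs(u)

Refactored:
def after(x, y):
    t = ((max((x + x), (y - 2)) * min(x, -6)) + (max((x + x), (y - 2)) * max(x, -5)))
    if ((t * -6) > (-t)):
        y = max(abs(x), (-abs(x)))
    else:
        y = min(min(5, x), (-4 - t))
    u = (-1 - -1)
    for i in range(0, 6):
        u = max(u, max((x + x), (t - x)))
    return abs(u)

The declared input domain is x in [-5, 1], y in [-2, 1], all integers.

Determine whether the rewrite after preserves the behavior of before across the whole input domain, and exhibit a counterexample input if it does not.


Changes here: min/max/abs usage differs; constant usage differs; arithmetic usage differs; the full 28-point sweep finds no disagreement.
verdict: equivalent


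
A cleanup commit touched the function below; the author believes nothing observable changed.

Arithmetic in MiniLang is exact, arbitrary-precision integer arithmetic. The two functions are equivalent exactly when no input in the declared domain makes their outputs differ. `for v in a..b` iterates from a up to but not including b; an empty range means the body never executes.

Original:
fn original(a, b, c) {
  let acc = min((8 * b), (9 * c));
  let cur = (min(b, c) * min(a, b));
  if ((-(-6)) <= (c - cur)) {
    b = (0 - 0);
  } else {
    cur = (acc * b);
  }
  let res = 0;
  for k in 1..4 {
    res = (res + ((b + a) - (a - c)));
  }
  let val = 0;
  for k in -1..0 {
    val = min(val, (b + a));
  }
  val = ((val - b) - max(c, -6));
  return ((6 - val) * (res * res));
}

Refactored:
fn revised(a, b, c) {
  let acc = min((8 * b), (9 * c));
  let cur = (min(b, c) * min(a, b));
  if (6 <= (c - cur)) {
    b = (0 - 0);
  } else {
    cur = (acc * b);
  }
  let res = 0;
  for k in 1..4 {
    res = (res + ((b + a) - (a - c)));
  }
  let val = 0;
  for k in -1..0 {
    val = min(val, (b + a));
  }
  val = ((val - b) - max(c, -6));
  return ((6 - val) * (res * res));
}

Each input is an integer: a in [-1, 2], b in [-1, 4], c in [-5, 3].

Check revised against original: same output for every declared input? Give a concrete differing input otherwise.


Behavior is preserved: although same computation, different form, the outputs never diverge.
Spot check at a=-1, b=4, c=-5 — original: acc := -45 | cur := 5 | ((-(-6)) <= (c - cur)): false | cur := -180 | res := 0 | iter k=1: | res := -1 | iter k=2: | res := -2 | iter k=3: | res := -3 | val := 0 | iter k=-1: | val := 0 | val := 1 | result 45. revised: acc := -45 | cur := 5 | (6 <= (c - cur)): false | cur := -180 | res := 0 | iter k=1: | res := -1 | iter k=2: | res := -2 | iter k=3: | res := -3 | val := 0 | iter k=-1: | val := 0 | val := 1 | result 45. Both give 45.
Across all 216 domain points the two functions coincide.
verdict: equivalent


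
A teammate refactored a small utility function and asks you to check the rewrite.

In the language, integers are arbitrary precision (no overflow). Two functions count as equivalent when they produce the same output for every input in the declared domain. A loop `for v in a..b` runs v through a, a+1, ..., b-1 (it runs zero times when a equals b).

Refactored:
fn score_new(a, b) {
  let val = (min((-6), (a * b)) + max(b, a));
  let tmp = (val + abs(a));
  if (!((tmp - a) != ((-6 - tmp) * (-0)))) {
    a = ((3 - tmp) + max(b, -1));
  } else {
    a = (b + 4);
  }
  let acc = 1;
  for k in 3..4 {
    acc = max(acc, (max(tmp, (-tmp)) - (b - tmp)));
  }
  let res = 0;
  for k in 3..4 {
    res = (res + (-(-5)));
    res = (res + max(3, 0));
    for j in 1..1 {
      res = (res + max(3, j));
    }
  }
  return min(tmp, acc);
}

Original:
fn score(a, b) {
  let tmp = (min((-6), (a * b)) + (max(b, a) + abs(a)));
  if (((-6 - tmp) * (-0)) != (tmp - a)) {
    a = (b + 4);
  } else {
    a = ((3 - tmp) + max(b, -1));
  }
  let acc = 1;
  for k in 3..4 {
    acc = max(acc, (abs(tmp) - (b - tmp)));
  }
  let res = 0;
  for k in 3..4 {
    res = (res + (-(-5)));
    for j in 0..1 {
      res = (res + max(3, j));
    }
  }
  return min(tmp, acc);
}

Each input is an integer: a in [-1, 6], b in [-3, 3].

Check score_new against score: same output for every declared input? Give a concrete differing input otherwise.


The two versions differ — the changes include constant usage differs, and min/max/abs usage differs, and boolean connective usage differs, and local variable names differ, and loop structure differs, and arithmetic usage differs, and statement counts differ.
Tracing a=4, b=2: score: tmp becomes 2; next (((-6 - tmp) * (-0)) != (tmp - a)) evaluates to true; next a becomes 6; next acc becomes 1; next at k=3:; next acc becomes 2; next res becomes 0; next at k=3:; next res becomes 5; next at j=0:; next res becomes 8; next final value 2 | score_new: val becomes -2; next tmp becomes 2; next (!((tmp - a) != ((-6 - tmp) * (-0)))) evaluates to false; next a becomes 6; next acc becomes 1; next at k=3:; next acc becomes 2; next res becomes 0; next at k=3:; next res becomes 5; next res becomes 8; next j never enters its loop body; next final value 2 — matching result 2.
Across all 56 domain points the two functions coincide.
verdict: equivalent
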